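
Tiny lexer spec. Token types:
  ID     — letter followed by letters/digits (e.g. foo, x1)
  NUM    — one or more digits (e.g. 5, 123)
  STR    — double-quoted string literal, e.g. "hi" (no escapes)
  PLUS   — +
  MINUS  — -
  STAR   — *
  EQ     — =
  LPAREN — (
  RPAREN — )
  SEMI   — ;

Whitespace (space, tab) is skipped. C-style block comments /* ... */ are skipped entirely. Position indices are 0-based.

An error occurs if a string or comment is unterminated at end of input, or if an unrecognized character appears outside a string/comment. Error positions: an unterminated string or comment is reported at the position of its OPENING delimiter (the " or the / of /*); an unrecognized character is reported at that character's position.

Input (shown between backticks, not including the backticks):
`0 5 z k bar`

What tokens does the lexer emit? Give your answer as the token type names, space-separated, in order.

pos=0: emit NUM '0' (now at pos=1)
pos=2: emit NUM '5' (now at pos=3)
pos=4: emit ID 'z' (now at pos=5)
pos=6: emit ID 'k' (now at pos=7)
pos=8: emit ID 'bar' (now at pos=11)
DONE. 5 tokens: [NUM, NUM, ID, ID, ID]

Answer: NUM NUM ID ID ID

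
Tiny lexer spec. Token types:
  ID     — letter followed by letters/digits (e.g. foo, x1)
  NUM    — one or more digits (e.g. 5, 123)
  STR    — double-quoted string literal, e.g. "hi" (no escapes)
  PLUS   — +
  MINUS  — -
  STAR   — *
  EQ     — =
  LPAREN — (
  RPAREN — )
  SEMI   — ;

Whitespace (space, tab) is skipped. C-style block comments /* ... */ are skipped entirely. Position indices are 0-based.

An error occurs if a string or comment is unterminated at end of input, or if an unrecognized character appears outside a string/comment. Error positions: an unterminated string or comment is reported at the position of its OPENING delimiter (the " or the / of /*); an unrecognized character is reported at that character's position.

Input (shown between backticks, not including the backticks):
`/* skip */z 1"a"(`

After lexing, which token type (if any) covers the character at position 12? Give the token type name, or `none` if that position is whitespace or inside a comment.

pos=0: enter COMMENT mode (saw '/*')
exit COMMENT mode (now at pos=10)
pos=10: emit ID 'z' (now at pos=11)
pos=12: emit NUM '1' (now at pos=13)
pos=13: enter STRING mode
pos=13: emit STR "a" (now at pos=16)
pos=16: emit LPAREN '('
DONE. 4 tokens: [ID, NUM, STR, LPAREN]
Position 12: char is '1' -> NUM

Answer: NUM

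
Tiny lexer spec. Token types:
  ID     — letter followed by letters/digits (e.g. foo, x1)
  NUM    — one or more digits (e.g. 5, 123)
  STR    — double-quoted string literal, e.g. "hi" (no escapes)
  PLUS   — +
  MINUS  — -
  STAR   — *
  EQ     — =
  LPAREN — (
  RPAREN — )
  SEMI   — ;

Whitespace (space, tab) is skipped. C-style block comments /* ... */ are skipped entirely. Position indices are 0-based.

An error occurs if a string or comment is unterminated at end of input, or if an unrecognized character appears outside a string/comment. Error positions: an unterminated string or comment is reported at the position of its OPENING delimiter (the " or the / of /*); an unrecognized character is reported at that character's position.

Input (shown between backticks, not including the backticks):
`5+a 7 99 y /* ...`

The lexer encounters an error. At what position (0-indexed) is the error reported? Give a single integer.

pos=0: emit NUM '5' (now at pos=1)
pos=1: emit PLUS '+'
pos=2: emit ID 'a' (now at pos=3)
pos=4: emit NUM '7' (now at pos=5)
pos=6: emit NUM '99' (now at pos=8)
pos=9: emit ID 'y' (now at pos=10)
pos=11: enter COMMENT mode (saw '/*')
pos=11: ERROR — unterminated comment (reached EOF)

Answer: 11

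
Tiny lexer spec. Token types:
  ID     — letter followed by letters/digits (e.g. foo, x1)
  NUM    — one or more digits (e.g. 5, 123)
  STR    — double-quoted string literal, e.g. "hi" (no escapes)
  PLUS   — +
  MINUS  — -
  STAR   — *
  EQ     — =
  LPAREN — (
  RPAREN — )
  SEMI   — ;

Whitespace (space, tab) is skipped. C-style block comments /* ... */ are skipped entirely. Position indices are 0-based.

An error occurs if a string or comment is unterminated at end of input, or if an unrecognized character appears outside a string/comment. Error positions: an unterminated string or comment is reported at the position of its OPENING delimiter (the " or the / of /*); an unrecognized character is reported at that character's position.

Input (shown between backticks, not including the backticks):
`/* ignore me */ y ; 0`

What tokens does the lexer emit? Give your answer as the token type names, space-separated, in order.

Answer: ID SEMI NUM

Derivation:
pos=0: enter COMMENT mode (saw '/*')
exit COMMENT mode (now at pos=15)
pos=16: emit ID 'y' (now at pos=17)
pos=18: emit SEMI ';'
pos=20: emit NUM '0' (now at pos=21)
DONE. 3 tokens: [ID, SEMI, NUM]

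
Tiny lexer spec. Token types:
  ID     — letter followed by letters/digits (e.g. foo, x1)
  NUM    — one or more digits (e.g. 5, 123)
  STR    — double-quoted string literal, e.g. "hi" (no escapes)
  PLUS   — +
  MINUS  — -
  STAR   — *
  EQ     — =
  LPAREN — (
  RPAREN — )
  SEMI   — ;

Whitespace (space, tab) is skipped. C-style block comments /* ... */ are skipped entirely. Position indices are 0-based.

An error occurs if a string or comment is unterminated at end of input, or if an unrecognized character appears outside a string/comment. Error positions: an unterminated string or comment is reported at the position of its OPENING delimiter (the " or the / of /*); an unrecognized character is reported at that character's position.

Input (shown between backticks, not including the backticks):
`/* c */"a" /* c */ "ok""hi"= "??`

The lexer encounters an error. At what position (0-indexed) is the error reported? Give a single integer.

Answer: 29

Derivation:
pos=0: enter COMMENT mode (saw '/*')
exit COMMENT mode (now at pos=7)
pos=7: enter STRING mode
pos=7: emit STR "a" (now at pos=10)
pos=11: enter COMMENT mode (saw '/*')
exit COMMENT mode (now at pos=18)
pos=19: enter STRING mode
pos=19: emit STR "ok" (now at pos=23)
pos=23: enter STRING mode
pos=23: emit STR "hi" (now at pos=27)
pos=27: emit EQ '='
pos=29: enter STRING mode
pos=29: ERROR — unterminated string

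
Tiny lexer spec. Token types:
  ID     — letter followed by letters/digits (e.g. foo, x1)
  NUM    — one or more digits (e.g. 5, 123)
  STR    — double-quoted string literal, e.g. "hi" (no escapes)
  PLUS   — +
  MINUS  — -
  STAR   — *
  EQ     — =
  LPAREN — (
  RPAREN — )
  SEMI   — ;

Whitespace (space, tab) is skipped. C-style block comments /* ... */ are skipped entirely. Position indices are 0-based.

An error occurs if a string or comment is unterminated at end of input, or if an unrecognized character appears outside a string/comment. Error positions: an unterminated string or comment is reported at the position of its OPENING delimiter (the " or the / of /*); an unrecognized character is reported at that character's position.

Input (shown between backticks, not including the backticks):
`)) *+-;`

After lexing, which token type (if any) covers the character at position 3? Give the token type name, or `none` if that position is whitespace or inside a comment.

Answer: STAR

Derivation:
pos=0: emit RPAREN ')'
pos=1: emit RPAREN ')'
pos=3: emit STAR '*'
pos=4: emit PLUS '+'
pos=5: emit MINUS '-'
pos=6: emit SEMI ';'
DONE. 6 tokens: [RPAREN, RPAREN, STAR, PLUS, MINUS, SEMI]
Position 3: char is '*' -> STAR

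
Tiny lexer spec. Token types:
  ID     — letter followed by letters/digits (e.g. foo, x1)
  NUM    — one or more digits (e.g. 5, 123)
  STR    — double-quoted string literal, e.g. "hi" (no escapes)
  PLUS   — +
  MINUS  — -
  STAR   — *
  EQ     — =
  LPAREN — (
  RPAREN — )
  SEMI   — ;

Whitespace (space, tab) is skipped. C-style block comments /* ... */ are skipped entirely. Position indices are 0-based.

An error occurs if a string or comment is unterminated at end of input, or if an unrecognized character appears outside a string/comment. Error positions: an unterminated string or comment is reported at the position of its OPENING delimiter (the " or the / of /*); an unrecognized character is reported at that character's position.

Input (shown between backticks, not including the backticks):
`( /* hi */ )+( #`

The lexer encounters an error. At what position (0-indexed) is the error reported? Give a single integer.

Answer: 15

Derivation:
pos=0: emit LPAREN '('
pos=2: enter COMMENT mode (saw '/*')
exit COMMENT mode (now at pos=10)
pos=11: emit RPAREN ')'
pos=12: emit PLUS '+'
pos=13: emit LPAREN '('
pos=15: ERROR — unrecognized char '#'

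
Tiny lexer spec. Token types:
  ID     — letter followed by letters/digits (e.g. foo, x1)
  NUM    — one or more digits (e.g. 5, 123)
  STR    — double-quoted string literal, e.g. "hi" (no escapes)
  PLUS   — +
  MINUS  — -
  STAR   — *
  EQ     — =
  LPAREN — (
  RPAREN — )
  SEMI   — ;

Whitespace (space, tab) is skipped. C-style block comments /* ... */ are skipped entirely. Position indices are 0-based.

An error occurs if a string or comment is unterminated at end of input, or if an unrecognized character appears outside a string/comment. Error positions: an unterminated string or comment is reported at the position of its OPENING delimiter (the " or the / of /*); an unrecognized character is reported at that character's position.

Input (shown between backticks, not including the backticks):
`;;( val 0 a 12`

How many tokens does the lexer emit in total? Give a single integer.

Answer: 7

Derivation:
pos=0: emit SEMI ';'
pos=1: emit SEMI ';'
pos=2: emit LPAREN '('
pos=4: emit ID 'val' (now at pos=7)
pos=8: emit NUM '0' (now at pos=9)
pos=10: emit ID 'a' (now at pos=11)
pos=12: emit NUM '12' (now at pos=14)
DONE. 7 tokens: [SEMI, SEMI, LPAREN, ID, NUM, ID, NUM]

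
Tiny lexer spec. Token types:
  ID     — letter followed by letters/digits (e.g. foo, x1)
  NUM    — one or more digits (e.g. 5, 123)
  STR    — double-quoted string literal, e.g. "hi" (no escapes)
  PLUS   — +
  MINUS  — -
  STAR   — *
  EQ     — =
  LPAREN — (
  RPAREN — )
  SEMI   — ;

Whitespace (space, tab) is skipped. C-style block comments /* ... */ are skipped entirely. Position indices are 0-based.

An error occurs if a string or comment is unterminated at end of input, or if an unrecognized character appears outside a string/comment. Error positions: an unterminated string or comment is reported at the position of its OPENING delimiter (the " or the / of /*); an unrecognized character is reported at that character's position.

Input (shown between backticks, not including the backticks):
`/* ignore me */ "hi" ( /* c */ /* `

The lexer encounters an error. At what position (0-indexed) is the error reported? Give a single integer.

Answer: 31

Derivation:
pos=0: enter COMMENT mode (saw '/*')
exit COMMENT mode (now at pos=15)
pos=16: enter STRING mode
pos=16: emit STR "hi" (now at pos=20)
pos=21: emit LPAREN '('
pos=23: enter COMMENT mode (saw '/*')
exit COMMENT mode (now at pos=30)
pos=31: enter COMMENT mode (saw '/*')
pos=31: ERROR — unterminated comment (reached EOF)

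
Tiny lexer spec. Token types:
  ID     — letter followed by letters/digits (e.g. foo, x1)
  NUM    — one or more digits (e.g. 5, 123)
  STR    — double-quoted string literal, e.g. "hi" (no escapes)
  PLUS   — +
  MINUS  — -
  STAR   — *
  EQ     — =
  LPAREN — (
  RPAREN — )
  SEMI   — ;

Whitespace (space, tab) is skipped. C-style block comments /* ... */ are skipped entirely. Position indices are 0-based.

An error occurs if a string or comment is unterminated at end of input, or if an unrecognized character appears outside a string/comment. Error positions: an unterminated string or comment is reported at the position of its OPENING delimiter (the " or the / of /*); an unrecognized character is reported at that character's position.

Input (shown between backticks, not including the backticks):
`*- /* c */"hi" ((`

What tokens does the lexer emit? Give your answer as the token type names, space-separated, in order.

Answer: STAR MINUS STR LPAREN LPAREN

Derivation:
pos=0: emit STAR '*'
pos=1: emit MINUS '-'
pos=3: enter COMMENT mode (saw '/*')
exit COMMENT mode (now at pos=10)
pos=10: enter STRING mode
pos=10: emit STR "hi" (now at pos=14)
pos=15: emit LPAREN '('
pos=16: emit LPAREN '('
DONE. 5 tokens: [STAR, MINUS, STR, LPAREN, LPAREN]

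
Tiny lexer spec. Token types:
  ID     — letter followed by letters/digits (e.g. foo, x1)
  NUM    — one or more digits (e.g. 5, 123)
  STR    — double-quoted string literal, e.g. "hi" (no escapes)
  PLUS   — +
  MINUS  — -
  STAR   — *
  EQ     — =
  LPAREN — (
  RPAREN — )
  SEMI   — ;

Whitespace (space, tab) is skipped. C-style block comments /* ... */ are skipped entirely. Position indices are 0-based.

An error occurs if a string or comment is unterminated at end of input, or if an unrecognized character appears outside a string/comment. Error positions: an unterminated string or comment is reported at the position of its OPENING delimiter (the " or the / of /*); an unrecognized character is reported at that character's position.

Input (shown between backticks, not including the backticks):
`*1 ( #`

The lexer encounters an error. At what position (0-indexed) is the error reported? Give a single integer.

Answer: 5

Derivation:
pos=0: emit STAR '*'
pos=1: emit NUM '1' (now at pos=2)
pos=3: emit LPAREN '('
pos=5: ERROR — unrecognized char '#'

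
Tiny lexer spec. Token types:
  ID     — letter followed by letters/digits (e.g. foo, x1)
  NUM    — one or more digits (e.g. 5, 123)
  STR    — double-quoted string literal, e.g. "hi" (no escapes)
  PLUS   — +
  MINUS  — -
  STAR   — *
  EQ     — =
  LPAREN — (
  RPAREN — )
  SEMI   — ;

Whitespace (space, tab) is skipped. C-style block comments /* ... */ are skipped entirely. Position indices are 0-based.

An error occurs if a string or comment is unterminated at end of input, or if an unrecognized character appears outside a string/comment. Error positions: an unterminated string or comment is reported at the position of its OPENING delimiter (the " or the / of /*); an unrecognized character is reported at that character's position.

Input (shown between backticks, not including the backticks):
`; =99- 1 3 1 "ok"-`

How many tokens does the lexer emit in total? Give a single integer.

Answer: 9

Derivation:
pos=0: emit SEMI ';'
pos=2: emit EQ '='
pos=3: emit NUM '99' (now at pos=5)
pos=5: emit MINUS '-'
pos=7: emit NUM '1' (now at pos=8)
pos=9: emit NUM '3' (now at pos=10)
pos=11: emit NUM '1' (now at pos=12)
pos=13: enter STRING mode
pos=13: emit STR "ok" (now at pos=17)
pos=17: emit MINUS '-'
DONE. 9 tokens: [SEMI, EQ, NUM, MINUS, NUM, NUM, NUM, STR, MINUS]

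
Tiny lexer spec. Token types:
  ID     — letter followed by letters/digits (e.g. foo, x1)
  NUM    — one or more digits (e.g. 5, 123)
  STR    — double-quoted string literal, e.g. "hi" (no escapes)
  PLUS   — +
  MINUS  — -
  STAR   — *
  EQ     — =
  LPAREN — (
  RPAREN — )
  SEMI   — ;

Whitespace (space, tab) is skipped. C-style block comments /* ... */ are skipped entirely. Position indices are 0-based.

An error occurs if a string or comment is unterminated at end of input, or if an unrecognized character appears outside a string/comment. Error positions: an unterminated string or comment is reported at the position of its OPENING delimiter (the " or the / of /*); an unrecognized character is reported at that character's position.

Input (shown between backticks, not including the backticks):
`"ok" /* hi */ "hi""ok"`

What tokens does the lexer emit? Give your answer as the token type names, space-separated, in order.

pos=0: enter STRING mode
pos=0: emit STR "ok" (now at pos=4)
pos=5: enter COMMENT mode (saw '/*')
exit COMMENT mode (now at pos=13)
pos=14: enter STRING mode
pos=14: emit STR "hi" (now at pos=18)
pos=18: enter STRING mode
pos=18: emit STR "ok" (now at pos=22)
DONE. 3 tokens: [STR, STR, STR]

Answer: STR STR STR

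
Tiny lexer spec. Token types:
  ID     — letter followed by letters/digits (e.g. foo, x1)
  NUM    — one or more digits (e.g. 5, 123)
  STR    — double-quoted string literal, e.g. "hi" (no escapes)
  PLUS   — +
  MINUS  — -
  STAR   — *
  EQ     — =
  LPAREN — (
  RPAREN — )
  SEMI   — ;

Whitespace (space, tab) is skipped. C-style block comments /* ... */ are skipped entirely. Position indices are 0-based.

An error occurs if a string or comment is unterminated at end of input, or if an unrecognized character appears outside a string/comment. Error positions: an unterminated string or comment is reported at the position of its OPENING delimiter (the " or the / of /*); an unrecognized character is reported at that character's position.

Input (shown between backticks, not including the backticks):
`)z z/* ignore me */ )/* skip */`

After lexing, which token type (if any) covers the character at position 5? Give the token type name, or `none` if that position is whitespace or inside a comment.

pos=0: emit RPAREN ')'
pos=1: emit ID 'z' (now at pos=2)
pos=3: emit ID 'z' (now at pos=4)
pos=4: enter COMMENT mode (saw '/*')
exit COMMENT mode (now at pos=19)
pos=20: emit RPAREN ')'
pos=21: enter COMMENT mode (saw '/*')
exit COMMENT mode (now at pos=31)
DONE. 4 tokens: [RPAREN, ID, ID, RPAREN]
Position 5: char is '*' -> none

Answer: none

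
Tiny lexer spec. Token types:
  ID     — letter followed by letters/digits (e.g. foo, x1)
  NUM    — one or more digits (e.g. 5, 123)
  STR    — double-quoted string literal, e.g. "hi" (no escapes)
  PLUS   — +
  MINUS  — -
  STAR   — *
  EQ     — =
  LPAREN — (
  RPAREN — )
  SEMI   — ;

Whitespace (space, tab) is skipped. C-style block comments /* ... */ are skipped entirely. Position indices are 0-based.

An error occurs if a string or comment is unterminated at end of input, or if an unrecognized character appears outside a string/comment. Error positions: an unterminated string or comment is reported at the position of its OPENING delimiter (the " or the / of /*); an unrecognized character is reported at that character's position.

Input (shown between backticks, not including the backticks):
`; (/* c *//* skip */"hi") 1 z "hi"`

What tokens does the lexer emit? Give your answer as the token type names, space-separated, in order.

pos=0: emit SEMI ';'
pos=2: emit LPAREN '('
pos=3: enter COMMENT mode (saw '/*')
exit COMMENT mode (now at pos=10)
pos=10: enter COMMENT mode (saw '/*')
exit COMMENT mode (now at pos=20)
pos=20: enter STRING mode
pos=20: emit STR "hi" (now at pos=24)
pos=24: emit RPAREN ')'
pos=26: emit NUM '1' (now at pos=27)
pos=28: emit ID 'z' (now at pos=29)
pos=30: enter STRING mode
pos=30: emit STR "hi" (now at pos=34)
DONE. 7 tokens: [SEMI, LPAREN, STR, RPAREN, NUM, ID, STR]

Answer: SEMI LPAREN STR RPAREN NUM ID STR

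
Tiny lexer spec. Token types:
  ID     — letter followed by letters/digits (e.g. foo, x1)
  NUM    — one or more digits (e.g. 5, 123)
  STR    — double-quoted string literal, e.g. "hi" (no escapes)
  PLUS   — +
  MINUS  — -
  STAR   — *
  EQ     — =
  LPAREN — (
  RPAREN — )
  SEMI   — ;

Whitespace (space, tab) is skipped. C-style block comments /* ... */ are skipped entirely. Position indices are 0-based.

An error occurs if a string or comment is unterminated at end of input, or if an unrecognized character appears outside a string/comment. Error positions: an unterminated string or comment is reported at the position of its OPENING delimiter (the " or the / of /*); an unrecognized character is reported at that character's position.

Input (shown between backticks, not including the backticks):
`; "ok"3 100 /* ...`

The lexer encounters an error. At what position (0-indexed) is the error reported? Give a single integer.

Answer: 12

Derivation:
pos=0: emit SEMI ';'
pos=2: enter STRING mode
pos=2: emit STR "ok" (now at pos=6)
pos=6: emit NUM '3' (now at pos=7)
pos=8: emit NUM '100' (now at pos=11)
pos=12: enter COMMENT mode (saw '/*')
pos=12: ERROR — unterminated comment (reached EOF)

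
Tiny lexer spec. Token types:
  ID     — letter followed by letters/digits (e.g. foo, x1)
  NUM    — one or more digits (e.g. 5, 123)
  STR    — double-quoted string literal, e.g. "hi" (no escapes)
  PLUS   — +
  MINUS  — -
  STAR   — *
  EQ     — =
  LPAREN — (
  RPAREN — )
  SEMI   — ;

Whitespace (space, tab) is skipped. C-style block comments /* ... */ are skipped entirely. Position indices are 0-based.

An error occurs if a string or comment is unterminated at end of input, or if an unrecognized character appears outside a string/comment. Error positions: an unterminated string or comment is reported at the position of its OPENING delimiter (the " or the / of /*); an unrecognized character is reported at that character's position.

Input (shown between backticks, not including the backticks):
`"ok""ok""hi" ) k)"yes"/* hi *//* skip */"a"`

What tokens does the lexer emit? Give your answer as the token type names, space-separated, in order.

pos=0: enter STRING mode
pos=0: emit STR "ok" (now at pos=4)
pos=4: enter STRING mode
pos=4: emit STR "ok" (now at pos=8)
pos=8: enter STRING mode
pos=8: emit STR "hi" (now at pos=12)
pos=13: emit RPAREN ')'
pos=15: emit ID 'k' (now at pos=16)
pos=16: emit RPAREN ')'
pos=17: enter STRING mode
pos=17: emit STR "yes" (now at pos=22)
pos=22: enter COMMENT mode (saw '/*')
exit COMMENT mode (now at pos=30)
pos=30: enter COMMENT mode (saw '/*')
exit COMMENT mode (now at pos=40)
pos=40: enter STRING mode
pos=40: emit STR "a" (now at pos=43)
DONE. 8 tokens: [STR, STR, STR, RPAREN, ID, RPAREN, STR, STR]

Answer: STR STR STR RPAREN ID RPAREN STR STR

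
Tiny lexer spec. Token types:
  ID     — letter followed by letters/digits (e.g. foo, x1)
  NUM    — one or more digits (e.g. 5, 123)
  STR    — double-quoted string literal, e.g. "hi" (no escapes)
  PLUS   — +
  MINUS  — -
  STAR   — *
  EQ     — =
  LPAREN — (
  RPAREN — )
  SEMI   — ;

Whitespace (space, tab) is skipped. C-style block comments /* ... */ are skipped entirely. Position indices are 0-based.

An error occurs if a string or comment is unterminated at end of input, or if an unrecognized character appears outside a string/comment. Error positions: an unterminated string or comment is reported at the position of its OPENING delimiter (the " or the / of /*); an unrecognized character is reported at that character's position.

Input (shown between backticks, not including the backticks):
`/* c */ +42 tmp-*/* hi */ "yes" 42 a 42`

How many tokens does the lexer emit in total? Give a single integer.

Answer: 9

Derivation:
pos=0: enter COMMENT mode (saw '/*')
exit COMMENT mode (now at pos=7)
pos=8: emit PLUS '+'
pos=9: emit NUM '42' (now at pos=11)
pos=12: emit ID 'tmp' (now at pos=15)
pos=15: emit MINUS '-'
pos=16: emit STAR '*'
pos=17: enter COMMENT mode (saw '/*')
exit COMMENT mode (now at pos=25)
pos=26: enter STRING mode
pos=26: emit STR "yes" (now at pos=31)
pos=32: emit NUM '42' (now at pos=34)
pos=35: emit ID 'a' (now at pos=36)
pos=37: emit NUM '42' (now at pos=39)
DONE. 9 tokens: [PLUS, NUM, ID, MINUS, STAR, STR, NUM, ID, NUM]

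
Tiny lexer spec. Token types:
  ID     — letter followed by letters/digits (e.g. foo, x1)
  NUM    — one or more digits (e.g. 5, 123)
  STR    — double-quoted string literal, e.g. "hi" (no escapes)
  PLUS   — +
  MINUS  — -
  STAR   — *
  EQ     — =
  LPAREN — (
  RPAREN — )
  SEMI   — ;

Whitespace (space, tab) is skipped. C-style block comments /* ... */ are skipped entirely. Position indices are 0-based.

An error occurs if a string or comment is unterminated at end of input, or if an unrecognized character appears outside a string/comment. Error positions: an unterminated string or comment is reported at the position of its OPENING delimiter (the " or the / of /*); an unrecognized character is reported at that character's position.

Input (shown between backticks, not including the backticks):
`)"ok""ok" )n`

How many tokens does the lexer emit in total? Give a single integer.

Answer: 5

Derivation:
pos=0: emit RPAREN ')'
pos=1: enter STRING mode
pos=1: emit STR "ok" (now at pos=5)
pos=5: enter STRING mode
pos=5: emit STR "ok" (now at pos=9)
pos=10: emit RPAREN ')'
pos=11: emit ID 'n' (now at pos=12)
DONE. 5 tokens: [RPAREN, STR, STR, RPAREN, ID]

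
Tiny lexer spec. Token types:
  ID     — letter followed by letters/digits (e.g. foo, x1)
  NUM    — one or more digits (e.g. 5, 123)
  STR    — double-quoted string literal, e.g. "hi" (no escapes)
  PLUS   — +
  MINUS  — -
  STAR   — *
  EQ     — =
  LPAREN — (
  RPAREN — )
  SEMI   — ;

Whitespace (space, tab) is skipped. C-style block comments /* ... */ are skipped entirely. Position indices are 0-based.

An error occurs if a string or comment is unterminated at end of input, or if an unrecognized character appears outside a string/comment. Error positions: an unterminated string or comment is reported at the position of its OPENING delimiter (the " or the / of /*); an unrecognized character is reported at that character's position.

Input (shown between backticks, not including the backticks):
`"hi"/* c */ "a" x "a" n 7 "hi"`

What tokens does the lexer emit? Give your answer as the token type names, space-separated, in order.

Answer: STR STR ID STR ID NUM STR

Derivation:
pos=0: enter STRING mode
pos=0: emit STR "hi" (now at pos=4)
pos=4: enter COMMENT mode (saw '/*')
exit COMMENT mode (now at pos=11)
pos=12: enter STRING mode
pos=12: emit STR "a" (now at pos=15)
pos=16: emit ID 'x' (now at pos=17)
pos=18: enter STRING mode
pos=18: emit STR "a" (now at pos=21)
pos=22: emit ID 'n' (now at pos=23)
pos=24: emit NUM '7' (now at pos=25)
pos=26: enter STRING mode
pos=26: emit STR "hi" (now at pos=30)
DONE. 7 tokens: [STR, STR, ID, STR, ID, NUM, STR]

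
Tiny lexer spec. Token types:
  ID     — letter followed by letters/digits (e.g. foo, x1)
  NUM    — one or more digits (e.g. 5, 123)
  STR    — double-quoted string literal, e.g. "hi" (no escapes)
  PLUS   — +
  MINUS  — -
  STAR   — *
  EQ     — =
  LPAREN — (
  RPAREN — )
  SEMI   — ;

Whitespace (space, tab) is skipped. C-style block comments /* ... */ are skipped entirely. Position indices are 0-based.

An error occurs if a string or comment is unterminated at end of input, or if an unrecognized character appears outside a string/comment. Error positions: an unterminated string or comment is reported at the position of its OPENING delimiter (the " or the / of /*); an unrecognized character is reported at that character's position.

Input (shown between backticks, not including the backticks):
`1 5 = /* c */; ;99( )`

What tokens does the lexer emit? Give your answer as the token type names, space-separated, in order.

Answer: NUM NUM EQ SEMI SEMI NUM LPAREN RPAREN

Derivation:
pos=0: emit NUM '1' (now at pos=1)
pos=2: emit NUM '5' (now at pos=3)
pos=4: emit EQ '='
pos=6: enter COMMENT mode (saw '/*')
exit COMMENT mode (now at pos=13)
pos=13: emit SEMI ';'
pos=15: emit SEMI ';'
pos=16: emit NUM '99' (now at pos=18)
pos=18: emit LPAREN '('
pos=20: emit RPAREN ')'
DONE. 8 tokens: [NUM, NUM, EQ, SEMI, SEMI, NUM, LPAREN, RPAREN]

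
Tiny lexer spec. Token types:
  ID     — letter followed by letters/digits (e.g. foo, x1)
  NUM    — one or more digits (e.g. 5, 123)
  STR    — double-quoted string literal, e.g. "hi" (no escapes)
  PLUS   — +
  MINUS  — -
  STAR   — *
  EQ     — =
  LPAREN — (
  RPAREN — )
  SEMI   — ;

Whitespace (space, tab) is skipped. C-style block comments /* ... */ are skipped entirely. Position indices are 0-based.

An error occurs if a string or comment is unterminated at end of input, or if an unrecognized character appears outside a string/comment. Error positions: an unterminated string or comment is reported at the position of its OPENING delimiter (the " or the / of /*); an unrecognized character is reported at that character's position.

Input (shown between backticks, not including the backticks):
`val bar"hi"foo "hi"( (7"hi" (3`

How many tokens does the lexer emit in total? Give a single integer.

pos=0: emit ID 'val' (now at pos=3)
pos=4: emit ID 'bar' (now at pos=7)
pos=7: enter STRING mode
pos=7: emit STR "hi" (now at pos=11)
pos=11: emit ID 'foo' (now at pos=14)
pos=15: enter STRING mode
pos=15: emit STR "hi" (now at pos=19)
pos=19: emit LPAREN '('
pos=21: emit LPAREN '('
pos=22: emit NUM '7' (now at pos=23)
pos=23: enter STRING mode
pos=23: emit STR "hi" (now at pos=27)
pos=28: emit LPAREN '('
pos=29: emit NUM '3' (now at pos=30)
DONE. 11 tokens: [ID, ID, STR, ID, STR, LPAREN, LPAREN, NUM, STR, LPAREN, NUM]

Answer: 11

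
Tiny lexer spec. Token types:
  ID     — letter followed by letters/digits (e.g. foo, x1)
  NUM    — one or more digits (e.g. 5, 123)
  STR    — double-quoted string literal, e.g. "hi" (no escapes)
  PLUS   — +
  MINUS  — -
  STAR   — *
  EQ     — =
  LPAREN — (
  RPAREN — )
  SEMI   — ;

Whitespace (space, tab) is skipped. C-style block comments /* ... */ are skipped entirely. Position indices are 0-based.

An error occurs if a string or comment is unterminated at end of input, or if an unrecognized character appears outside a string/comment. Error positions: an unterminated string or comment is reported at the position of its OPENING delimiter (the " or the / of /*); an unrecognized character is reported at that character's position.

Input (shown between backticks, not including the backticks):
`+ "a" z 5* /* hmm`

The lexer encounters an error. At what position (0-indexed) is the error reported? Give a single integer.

pos=0: emit PLUS '+'
pos=2: enter STRING mode
pos=2: emit STR "a" (now at pos=5)
pos=6: emit ID 'z' (now at pos=7)
pos=8: emit NUM '5' (now at pos=9)
pos=9: emit STAR '*'
pos=11: enter COMMENT mode (saw '/*')
pos=11: ERROR — unterminated comment (reached EOF)

Answer: 11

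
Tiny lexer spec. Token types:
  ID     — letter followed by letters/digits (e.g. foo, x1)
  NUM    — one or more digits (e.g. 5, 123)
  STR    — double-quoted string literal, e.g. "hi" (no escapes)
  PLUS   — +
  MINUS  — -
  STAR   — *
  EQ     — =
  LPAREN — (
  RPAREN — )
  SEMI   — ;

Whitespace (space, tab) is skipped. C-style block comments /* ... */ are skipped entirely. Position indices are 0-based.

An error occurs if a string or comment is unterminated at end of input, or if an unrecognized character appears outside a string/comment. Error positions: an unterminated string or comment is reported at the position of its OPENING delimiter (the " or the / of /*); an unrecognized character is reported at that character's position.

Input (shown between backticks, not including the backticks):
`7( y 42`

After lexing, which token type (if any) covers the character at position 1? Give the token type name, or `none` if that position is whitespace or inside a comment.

pos=0: emit NUM '7' (now at pos=1)
pos=1: emit LPAREN '('
pos=3: emit ID 'y' (now at pos=4)
pos=5: emit NUM '42' (now at pos=7)
DONE. 4 tokens: [NUM, LPAREN, ID, NUM]
Position 1: char is '(' -> LPAREN

Answer: LPAREN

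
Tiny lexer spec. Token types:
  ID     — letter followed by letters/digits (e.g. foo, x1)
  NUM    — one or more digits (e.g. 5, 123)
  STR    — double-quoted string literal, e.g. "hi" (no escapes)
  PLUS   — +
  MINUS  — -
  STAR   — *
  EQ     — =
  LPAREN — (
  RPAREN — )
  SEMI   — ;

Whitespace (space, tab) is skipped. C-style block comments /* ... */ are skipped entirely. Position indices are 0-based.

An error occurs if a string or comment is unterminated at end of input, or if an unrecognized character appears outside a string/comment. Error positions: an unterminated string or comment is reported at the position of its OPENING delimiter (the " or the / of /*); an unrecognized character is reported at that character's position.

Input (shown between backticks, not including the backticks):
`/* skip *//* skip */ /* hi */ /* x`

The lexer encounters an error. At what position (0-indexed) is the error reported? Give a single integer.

Answer: 30

Derivation:
pos=0: enter COMMENT mode (saw '/*')
exit COMMENT mode (now at pos=10)
pos=10: enter COMMENT mode (saw '/*')
exit COMMENT mode (now at pos=20)
pos=21: enter COMMENT mode (saw '/*')
exit COMMENT mode (now at pos=29)
pos=30: enter COMMENT mode (saw '/*')
pos=30: ERROR — unterminated comment (reached EOF)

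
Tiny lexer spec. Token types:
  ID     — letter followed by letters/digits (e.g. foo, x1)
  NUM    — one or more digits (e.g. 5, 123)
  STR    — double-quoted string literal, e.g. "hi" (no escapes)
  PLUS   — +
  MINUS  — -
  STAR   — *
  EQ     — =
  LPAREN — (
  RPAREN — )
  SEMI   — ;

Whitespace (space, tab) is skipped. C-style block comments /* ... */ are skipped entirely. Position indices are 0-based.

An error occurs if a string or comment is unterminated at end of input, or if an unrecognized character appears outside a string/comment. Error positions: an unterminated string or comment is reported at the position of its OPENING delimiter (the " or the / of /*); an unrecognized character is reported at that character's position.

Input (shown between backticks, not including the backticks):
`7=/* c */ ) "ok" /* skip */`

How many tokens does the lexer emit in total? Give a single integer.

Answer: 4

Derivation:
pos=0: emit NUM '7' (now at pos=1)
pos=1: emit EQ '='
pos=2: enter COMMENT mode (saw '/*')
exit COMMENT mode (now at pos=9)
pos=10: emit RPAREN ')'
pos=12: enter STRING mode
pos=12: emit STR "ok" (now at pos=16)
pos=17: enter COMMENT mode (saw '/*')
exit COMMENT mode (now at pos=27)
DONE. 4 tokens: [NUM, EQ, RPAREN, STR]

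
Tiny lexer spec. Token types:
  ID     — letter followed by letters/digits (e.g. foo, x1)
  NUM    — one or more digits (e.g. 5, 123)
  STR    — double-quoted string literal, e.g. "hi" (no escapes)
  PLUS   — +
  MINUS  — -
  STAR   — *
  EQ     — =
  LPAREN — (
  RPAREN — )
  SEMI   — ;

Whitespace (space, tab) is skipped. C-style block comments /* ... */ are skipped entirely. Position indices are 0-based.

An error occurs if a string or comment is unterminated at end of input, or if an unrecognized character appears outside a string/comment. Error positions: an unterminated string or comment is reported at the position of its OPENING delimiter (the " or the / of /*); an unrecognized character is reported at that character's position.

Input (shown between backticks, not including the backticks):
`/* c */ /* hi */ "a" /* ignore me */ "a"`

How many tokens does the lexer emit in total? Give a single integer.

Answer: 2

Derivation:
pos=0: enter COMMENT mode (saw '/*')
exit COMMENT mode (now at pos=7)
pos=8: enter COMMENT mode (saw '/*')
exit COMMENT mode (now at pos=16)
pos=17: enter STRING mode
pos=17: emit STR "a" (now at pos=20)
pos=21: enter COMMENT mode (saw '/*')
exit COMMENT mode (now at pos=36)
pos=37: enter STRING mode
pos=37: emit STR "a" (now at pos=40)
DONE. 2 tokens: [STR, STR]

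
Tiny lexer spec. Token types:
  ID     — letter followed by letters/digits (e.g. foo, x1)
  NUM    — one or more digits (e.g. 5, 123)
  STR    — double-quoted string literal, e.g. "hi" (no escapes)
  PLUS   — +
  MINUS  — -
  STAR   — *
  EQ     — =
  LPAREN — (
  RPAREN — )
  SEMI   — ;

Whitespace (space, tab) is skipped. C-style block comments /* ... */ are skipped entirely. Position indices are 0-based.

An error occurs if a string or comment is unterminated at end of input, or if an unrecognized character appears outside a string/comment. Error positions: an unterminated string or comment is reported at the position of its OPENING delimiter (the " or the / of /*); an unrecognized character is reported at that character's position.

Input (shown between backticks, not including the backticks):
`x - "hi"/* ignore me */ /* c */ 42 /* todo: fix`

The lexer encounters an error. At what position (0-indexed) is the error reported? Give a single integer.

Answer: 35

Derivation:
pos=0: emit ID 'x' (now at pos=1)
pos=2: emit MINUS '-'
pos=4: enter STRING mode
pos=4: emit STR "hi" (now at pos=8)
pos=8: enter COMMENT mode (saw '/*')
exit COMMENT mode (now at pos=23)
pos=24: enter COMMENT mode (saw '/*')
exit COMMENT mode (now at pos=31)
pos=32: emit NUM '42' (now at pos=34)
pos=35: enter COMMENT mode (saw '/*')
pos=35: ERROR — unterminated comment (reached EOF)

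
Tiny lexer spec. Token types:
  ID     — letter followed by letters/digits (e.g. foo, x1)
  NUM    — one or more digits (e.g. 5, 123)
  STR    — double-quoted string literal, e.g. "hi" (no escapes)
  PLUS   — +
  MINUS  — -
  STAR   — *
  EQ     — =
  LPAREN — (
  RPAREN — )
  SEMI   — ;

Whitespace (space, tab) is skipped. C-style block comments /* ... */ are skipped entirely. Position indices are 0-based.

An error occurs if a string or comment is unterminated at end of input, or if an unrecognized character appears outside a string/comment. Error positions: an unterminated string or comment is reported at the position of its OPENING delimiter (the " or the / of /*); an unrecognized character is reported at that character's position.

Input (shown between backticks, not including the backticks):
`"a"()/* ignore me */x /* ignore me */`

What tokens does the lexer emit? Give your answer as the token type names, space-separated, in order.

Answer: STR LPAREN RPAREN ID

Derivation:
pos=0: enter STRING mode
pos=0: emit STR "a" (now at pos=3)
pos=3: emit LPAREN '('
pos=4: emit RPAREN ')'
pos=5: enter COMMENT mode (saw '/*')
exit COMMENT mode (now at pos=20)
pos=20: emit ID 'x' (now at pos=21)
pos=22: enter COMMENT mode (saw '/*')
exit COMMENT mode (now at pos=37)
DONE. 4 tokens: [STR, LPAREN, RPAREN, ID]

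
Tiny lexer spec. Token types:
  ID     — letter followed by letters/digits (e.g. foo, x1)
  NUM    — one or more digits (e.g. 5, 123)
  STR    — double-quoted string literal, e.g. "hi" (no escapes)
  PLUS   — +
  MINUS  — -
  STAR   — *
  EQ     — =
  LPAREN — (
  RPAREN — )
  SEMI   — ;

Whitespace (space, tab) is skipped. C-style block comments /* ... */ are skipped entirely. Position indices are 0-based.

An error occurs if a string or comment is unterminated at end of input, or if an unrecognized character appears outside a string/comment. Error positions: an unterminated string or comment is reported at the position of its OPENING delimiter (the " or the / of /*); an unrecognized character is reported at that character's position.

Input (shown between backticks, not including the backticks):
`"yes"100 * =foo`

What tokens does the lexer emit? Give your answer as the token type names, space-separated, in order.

pos=0: enter STRING mode
pos=0: emit STR "yes" (now at pos=5)
pos=5: emit NUM '100' (now at pos=8)
pos=9: emit STAR '*'
pos=11: emit EQ '='
pos=12: emit ID 'foo' (now at pos=15)
DONE. 5 tokens: [STR, NUM, STAR, EQ, ID]

Answer: STR NUM STAR EQ ID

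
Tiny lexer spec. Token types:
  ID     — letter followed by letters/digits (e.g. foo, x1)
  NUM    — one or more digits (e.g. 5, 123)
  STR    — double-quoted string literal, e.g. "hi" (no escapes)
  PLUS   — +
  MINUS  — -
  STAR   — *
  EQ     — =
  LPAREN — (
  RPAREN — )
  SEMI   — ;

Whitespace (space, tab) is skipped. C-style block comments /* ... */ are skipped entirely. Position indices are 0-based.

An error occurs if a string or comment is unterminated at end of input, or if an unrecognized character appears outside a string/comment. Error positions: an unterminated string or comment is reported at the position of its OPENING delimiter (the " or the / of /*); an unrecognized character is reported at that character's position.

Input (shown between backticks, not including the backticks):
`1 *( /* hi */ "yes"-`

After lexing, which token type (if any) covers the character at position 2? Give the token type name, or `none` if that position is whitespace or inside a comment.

pos=0: emit NUM '1' (now at pos=1)
pos=2: emit STAR '*'
pos=3: emit LPAREN '('
pos=5: enter COMMENT mode (saw '/*')
exit COMMENT mode (now at pos=13)
pos=14: enter STRING mode
pos=14: emit STR "yes" (now at pos=19)
pos=19: emit MINUS '-'
DONE. 5 tokens: [NUM, STAR, LPAREN, STR, MINUS]
Position 2: char is '*' -> STAR

Answer: STAR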